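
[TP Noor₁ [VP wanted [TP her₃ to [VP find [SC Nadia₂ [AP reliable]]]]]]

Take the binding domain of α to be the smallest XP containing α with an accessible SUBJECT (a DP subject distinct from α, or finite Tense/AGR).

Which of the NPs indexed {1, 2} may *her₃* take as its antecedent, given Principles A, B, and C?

*her* is a pronoun, so Principle B applies: it must be free in its binding domain.
Binding domain of *her₃*: the matrix TP, whose subject is Noor₁.
*Noor₁* c-commands the pronoun within its binding domain → coindexation would violate Principle B.
*Nadia₂*: the pronoun c-commands this R-expression → coindexation would violate Principle C on *Nadia₂*.

none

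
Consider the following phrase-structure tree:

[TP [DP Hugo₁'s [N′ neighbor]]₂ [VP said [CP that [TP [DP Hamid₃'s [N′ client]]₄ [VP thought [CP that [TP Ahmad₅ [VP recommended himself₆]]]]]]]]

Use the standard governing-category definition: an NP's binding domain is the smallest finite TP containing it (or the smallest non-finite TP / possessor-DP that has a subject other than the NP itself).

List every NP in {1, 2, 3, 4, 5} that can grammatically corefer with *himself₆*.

{5}

*himself* is an anaphor, so Principle A applies: it must be bound in its binding domain.
Binding domain of *himself₆*: the embedded TP, whose subject is Ahmad₅.
*Hugo₁* does not c-command the anaphor → cannot bind it.
*[Hugo₁'s neighbor]₂* c-commands the anaphor but is outside its binding domain → cannot satisfy Principle A.
*Hamid₃* does not c-command the anaphor → cannot bind it.
*[Hamid₃'s client]₄* c-commands the anaphor but is outside its binding domain → cannot satisfy Principle A.
*Ahmad₅* c-commands the anaphor within its binding domain → licit binder.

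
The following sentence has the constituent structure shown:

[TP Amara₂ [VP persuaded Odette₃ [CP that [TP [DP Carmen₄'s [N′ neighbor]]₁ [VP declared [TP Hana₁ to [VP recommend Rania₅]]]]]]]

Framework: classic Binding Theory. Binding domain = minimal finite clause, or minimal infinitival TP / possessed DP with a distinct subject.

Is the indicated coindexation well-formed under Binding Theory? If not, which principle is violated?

Principle C

The two coindexed NPs are *[Carmen₄'s neighbor]₁* and *Hana₁*.
*Hana₁* is an R-expression. Principle C requires it to be free everywhere.
*[Carmen₄'s neighbor]₁* c-commands it and carries the same index.
The R-expression is bound → Principle C violation.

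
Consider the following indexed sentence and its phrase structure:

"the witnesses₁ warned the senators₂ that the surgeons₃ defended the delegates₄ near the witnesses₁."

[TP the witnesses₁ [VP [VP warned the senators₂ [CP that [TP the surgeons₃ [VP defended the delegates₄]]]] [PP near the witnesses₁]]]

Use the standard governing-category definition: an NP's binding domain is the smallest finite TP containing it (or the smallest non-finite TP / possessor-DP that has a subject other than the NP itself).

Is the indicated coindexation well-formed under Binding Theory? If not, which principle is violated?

The two coindexed NPs are *the witnesses₁* (the lower occurrence) and *the witnesses₁* (the higher occurrence).
*the witnesses₁* (the lower occurrence) is an R-expression. Principle C requires it to be free everywhere.
*the witnesses₁* (the higher occurrence) c-commands it and carries the same index.
The R-expression is bound → Principle C violation.

Principle C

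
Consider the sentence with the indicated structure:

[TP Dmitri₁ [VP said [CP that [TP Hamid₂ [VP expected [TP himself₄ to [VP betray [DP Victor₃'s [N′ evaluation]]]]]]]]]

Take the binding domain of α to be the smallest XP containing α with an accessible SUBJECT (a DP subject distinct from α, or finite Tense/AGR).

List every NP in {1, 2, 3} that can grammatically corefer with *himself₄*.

{2}

*himself* is an anaphor, so Principle A applies: it must be bound in its binding domain.
Binding domain of *himself₄*: the embedded TP, whose subject is Hamid₂.
*Dmitri₁* c-commands the anaphor but is outside its binding domain → cannot satisfy Principle A.
*Hamid₂* c-commands the anaphor within its binding domain → licit binder.
*Victor₃* does not c-command the anaphor → cannot bind it.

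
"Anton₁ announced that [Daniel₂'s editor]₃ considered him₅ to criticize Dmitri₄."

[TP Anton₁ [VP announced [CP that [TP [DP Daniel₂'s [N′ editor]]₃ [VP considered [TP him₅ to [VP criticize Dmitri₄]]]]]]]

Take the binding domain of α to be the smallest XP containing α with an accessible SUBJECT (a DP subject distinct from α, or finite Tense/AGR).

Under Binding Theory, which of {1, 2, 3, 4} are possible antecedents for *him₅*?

{1, 2}

*him* is a pronoun, so Principle B applies: it must be free in its binding domain.
Binding domain of *him₅*: the embedded TP, whose subject is [Daniel₂'s editor]₃.
*Anton₁* c-commands the pronoun but from outside its binding domain, and is not c-commanded by it → coindexation permitted.
*Daniel₂* and the pronoun do not c-command one another → neither Principle B nor Principle C is at stake; coindexation permitted.
*[Daniel₂'s editor]₃* c-commands the pronoun within its binding domain → coindexation would violate Principle B.
*Dmitri₄*: the pronoun c-commands this R-expression → coindexation would violate Principle C on *Dmitri₄*.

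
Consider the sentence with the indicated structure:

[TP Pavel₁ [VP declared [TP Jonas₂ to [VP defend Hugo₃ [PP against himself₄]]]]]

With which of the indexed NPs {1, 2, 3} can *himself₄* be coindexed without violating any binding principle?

{2, 3}

*himself* is an anaphor, so Principle A applies: it must be bound in its binding domain.
Binding domain of *himself₄*: the embedded TP, whose subject is Jonas₂.
*Pavel₁* c-commands the anaphor but is outside its binding domain → cannot satisfy Principle A.
*Jonas₂* c-commands the anaphor within its binding domain → licit binder.
*Hugo₃* c-commands the anaphor within its binding domain → licit binder.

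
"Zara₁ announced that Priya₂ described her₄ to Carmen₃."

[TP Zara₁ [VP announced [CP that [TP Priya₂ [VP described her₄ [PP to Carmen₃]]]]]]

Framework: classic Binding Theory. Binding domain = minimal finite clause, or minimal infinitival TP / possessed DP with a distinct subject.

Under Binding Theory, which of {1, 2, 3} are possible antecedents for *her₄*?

*her* is a pronoun, so Principle B applies: it must be free in its binding domain.
Binding domain of *her₄*: the embedded TP, whose subject is Priya₂.
*Zara₁* c-commands the pronoun but from outside its binding domain, and is not c-commanded by it → coindexation permitted.
*Priya₂* c-commands the pronoun within its binding domain → coindexation would violate Principle B.
*Carmen₃*: the pronoun c-commands this R-expression → coindexation would violate Principle C on *Carmen₃*.

{1}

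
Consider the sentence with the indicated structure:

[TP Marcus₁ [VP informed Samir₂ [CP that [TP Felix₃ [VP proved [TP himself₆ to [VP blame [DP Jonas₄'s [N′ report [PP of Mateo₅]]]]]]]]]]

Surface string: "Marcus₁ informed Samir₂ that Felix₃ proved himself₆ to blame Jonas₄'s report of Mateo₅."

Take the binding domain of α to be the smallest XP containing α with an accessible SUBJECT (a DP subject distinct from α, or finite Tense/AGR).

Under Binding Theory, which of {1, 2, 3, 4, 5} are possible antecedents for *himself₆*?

*himself* is an anaphor, so Principle A applies: it must be bound in its binding domain.
Binding domain of *himself₆*: the embedded TP, whose subject is Felix₃.
*Marcus₁* c-commands the anaphor but is outside its binding domain → cannot satisfy Principle A.
*Samir₂* c-commands the anaphor but is outside its binding domain → cannot satisfy Principle A.
*Felix₃* c-commands the anaphor within its binding domain → licit binder.
*Jonas₄* does not c-command the anaphor → cannot bind it.
*Mateo₅* does not c-command the anaphor → cannot bind it.

{3}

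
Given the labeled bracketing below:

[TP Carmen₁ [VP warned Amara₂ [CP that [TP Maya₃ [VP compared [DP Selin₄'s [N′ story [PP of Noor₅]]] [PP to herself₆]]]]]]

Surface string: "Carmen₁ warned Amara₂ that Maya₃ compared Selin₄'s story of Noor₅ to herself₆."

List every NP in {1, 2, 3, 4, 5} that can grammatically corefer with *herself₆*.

*herself* is an anaphor, so Principle A applies: it must be bound in its binding domain.
Binding domain of *herself₆*: the embedded TP, whose subject is Maya₃.
*Carmen₁* c-commands the anaphor but is outside its binding domain → cannot satisfy Principle A.
*Amara₂* c-commands the anaphor but is outside its binding domain → cannot satisfy Principle A.
*Maya₃* c-commands the anaphor within its binding domain → licit binder.
*Selin₄* does not c-command the anaphor → cannot bind it.
*Noor₅* does not c-command the anaphor → cannot bind it.

{3}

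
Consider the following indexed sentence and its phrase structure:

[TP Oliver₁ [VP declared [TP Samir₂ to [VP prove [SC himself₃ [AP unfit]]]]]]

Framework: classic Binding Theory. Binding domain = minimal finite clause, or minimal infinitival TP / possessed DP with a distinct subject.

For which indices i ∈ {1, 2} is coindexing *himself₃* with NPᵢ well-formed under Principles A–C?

*himself* is an anaphor, so Principle A applies: it must be bound in its binding domain.
Binding domain of *himself₃*: the embedded TP, whose subject is Samir₂.
*Oliver₁* c-commands the anaphor but is outside its binding domain → cannot satisfy Principle A.
*Samir₂* c-commands the anaphor within its binding domain → licit binder.

{2}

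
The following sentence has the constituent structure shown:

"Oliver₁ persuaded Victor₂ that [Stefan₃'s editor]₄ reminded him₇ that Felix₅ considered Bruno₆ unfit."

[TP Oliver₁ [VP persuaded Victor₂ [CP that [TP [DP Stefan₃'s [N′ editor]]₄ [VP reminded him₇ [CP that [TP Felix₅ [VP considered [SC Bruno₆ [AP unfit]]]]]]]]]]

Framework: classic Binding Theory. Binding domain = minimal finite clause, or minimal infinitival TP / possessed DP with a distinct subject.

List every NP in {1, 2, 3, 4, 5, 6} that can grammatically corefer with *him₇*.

*him* is a pronoun, so Principle B applies: it must be free in its binding domain.
Binding domain of *him₇*: the embedded TP, whose subject is [Stefan₃'s editor]₄.
*Oliver₁* c-commands the pronoun but from outside its binding domain, and is not c-commanded by it → coindexation permitted.
*Victor₂* c-commands the pronoun but from outside its binding domain, and is not c-commanded by it → coindexation permitted.
*Stefan₃* and the pronoun do not c-command one another → neither Principle B nor Principle C is at stake; coindexation permitted.
*[Stefan₃'s editor]₄* c-commands the pronoun within its binding domain → coindexation would violate Principle B.
*Felix₅*: the pronoun c-commands this R-expression → coindexation would violate Principle C on *Felix₅*.
*Bruno₆*: the pronoun c-commands this R-expression → coindexation would violate Principle C on *Bruno₆*.

{1, 2, 3}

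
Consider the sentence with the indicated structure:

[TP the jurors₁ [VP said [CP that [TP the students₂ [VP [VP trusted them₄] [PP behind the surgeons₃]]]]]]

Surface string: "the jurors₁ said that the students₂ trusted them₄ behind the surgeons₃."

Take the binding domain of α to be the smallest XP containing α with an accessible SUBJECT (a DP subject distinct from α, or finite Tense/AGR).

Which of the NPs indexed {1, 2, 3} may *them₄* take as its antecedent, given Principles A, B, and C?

{1, 3}

*them* is a pronoun, so Principle B applies: it must be free in its binding domain.
Binding domain of *them₄*: the embedded TP, whose subject is the students₂.
*the jurors₁* c-commands the pronoun but from outside its binding domain, and is not c-commanded by it → coindexation permitted.
*the students₂* c-commands the pronoun within its binding domain → coindexation would violate Principle B.
*the surgeons₃* and the pronoun do not c-command one another → neither Principle B nor Principle C is at stake; coindexation permitted.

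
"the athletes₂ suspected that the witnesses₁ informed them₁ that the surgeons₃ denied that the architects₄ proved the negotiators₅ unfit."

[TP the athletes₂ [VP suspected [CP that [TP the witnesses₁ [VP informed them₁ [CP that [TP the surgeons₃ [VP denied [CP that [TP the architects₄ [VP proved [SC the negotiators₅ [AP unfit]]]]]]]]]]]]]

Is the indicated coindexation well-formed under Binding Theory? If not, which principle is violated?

Principle B

The two coindexed NPs are *the witnesses₁* and *them₁*.
*them₁* is a pronoun. Its binding domain is the embedded TP, whose subject is the witnesses₁.
*the witnesses₁* c-commands it within that domain and carries the same index.
The pronoun is locally bound → Principle B violation.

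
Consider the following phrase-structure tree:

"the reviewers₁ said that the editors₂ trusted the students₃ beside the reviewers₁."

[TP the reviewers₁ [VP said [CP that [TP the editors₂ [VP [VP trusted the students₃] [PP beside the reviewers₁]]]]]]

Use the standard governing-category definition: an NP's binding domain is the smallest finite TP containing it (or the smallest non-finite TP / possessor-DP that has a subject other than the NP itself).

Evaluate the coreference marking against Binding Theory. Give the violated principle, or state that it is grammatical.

Principle C

The two coindexed NPs are *the reviewers₁* (the lower occurrence) and *the reviewers₁* (the higher occurrence).
*the reviewers₁* (the lower occurrence) is an R-expression. Principle C requires it to be free everywhere.
*the reviewers₁* (the higher occurrence) c-commands it and carries the same index.
The R-expression is bound → Principle C violation.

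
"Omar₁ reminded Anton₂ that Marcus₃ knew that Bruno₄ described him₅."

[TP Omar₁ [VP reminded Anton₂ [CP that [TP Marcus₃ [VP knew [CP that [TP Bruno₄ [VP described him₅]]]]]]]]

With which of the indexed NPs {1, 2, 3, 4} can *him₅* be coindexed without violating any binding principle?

*him* is a pronoun, so Principle B applies: it must be free in its binding domain.
Binding domain of *him₅*: the embedded TP, whose subject is Bruno₄.
*Omar₁* c-commands the pronoun but from outside its binding domain, and is not c-commanded by it → coindexation permitted.
*Anton₂* c-commands the pronoun but from outside its binding domain, and is not c-commanded by it → coindexation permitted.
*Marcus₃* c-commands the pronoun but from outside its binding domain, and is not c-commanded by it → coindexation permitted.
*Bruno₄* c-commands the pronoun within its binding domain → coindexation would violate Principle B.

{1, 2, 3}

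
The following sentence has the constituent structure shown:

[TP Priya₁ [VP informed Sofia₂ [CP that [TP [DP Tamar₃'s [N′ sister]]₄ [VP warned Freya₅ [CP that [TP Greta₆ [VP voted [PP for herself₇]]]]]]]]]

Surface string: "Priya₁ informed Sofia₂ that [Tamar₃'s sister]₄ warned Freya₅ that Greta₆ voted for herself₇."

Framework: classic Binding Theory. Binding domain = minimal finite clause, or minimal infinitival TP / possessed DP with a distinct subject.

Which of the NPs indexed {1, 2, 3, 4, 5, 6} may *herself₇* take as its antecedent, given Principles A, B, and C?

*herself* is an anaphor, so Principle A applies: it must be bound in its binding domain.
Binding domain of *herself₇*: the embedded TP, whose subject is Greta₆.
*Priya₁* c-commands the anaphor but is outside its binding domain → cannot satisfy Principle A.
*Sofia₂* c-commands the anaphor but is outside its binding domain → cannot satisfy Principle A.
*Tamar₃* does not c-command the anaphor → cannot bind it.
*[Tamar₃'s sister]₄* c-commands the anaphor but is outside its binding domain → cannot satisfy Principle A.
*Freya₅* c-commands the anaphor but is outside its binding domain → cannot satisfy Principle A.
*Greta₆* c-commands the anaphor within its binding domain → licit binder.

{6}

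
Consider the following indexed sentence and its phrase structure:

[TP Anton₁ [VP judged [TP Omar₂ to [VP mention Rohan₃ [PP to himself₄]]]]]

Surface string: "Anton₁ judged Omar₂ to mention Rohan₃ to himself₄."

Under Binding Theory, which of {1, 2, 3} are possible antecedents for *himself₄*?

{2, 3}

*himself* is an anaphor, so Principle A applies: it must be bound in its binding domain.
Binding domain of *himself₄*: the embedded TP, whose subject is Omar₂.
*Anton₁* c-commands the anaphor but is outside its binding domain → cannot satisfy Principle A.
*Omar₂* c-commands the anaphor within its binding domain → licit binder.
*Rohan₃* c-commands the anaphor within its binding domain → licit binder.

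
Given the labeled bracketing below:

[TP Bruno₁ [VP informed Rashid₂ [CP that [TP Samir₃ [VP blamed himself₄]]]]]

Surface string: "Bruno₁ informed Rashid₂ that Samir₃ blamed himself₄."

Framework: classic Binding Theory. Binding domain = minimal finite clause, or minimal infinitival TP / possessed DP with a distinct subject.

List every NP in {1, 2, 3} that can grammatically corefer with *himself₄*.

*himself* is an anaphor, so Principle A applies: it must be bound in its binding domain.
Binding domain of *himself₄*: the embedded TP, whose subject is Samir₃.
*Bruno₁* c-commands the anaphor but is outside its binding domain → cannot satisfy Principle A.
*Rashid₂* c-commands the anaphor but is outside its binding domain → cannot satisfy Principle A.
*Samir₃* c-commands the anaphor within its binding domain → licit binder.

{3}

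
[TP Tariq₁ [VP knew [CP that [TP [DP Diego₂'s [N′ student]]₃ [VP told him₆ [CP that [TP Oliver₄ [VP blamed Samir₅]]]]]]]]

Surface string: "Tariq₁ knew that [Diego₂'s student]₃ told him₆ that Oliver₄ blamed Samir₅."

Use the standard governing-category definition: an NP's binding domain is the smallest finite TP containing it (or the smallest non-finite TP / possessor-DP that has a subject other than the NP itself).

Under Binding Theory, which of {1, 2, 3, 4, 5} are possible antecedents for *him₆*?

{1, 2}

*him* is a pronoun, so Principle B applies: it must be free in its binding domain.
Binding domain of *him₆*: the embedded TP, whose subject is [Diego₂'s student]₃.
*Tariq₁* c-commands the pronoun but from outside its binding domain, and is not c-commanded by it → coindexation permitted.
*Diego₂* and the pronoun do not c-command one another → neither Principle B nor Principle C is at stake; coindexation permitted.
*[Diego₂'s student]₃* c-commands the pronoun within its binding domain → coindexation would violate Principle B.
*Oliver₄*: the pronoun c-commands this R-expression → coindexation would violate Principle C on *Oliver₄*.
*Samir₅*: the pronoun c-commands this R-expression → coindexation would violate Principle C on *Samir₅*.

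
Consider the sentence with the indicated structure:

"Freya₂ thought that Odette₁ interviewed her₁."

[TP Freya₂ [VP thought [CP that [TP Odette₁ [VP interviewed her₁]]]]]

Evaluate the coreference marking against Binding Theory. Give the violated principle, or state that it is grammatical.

The two coindexed NPs are *Odette₁* and *her₁*.
*her₁* is a pronoun. Its binding domain is the embedded TP, whose subject is Odette₁.
*Odette₁* c-commands it within that domain and carries the same index.
The pronoun is locally bound → Principle B violation.

Principle B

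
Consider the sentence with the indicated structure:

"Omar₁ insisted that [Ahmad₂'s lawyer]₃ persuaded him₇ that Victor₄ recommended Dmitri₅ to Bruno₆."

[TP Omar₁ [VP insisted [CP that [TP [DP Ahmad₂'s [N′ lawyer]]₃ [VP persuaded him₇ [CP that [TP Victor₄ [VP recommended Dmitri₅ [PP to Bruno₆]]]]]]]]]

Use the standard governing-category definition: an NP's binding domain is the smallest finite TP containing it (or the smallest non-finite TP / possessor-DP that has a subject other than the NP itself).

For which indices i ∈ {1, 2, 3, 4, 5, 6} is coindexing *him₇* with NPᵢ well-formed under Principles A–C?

*him* is a pronoun, so Principle B applies: it must be free in its binding domain.
Binding domain of *him₇*: the embedded TP, whose subject is [Ahmad₂'s lawyer]₃.
*Omar₁* c-commands the pronoun but from outside its binding domain, and is not c-commanded by it → coindexation permitted.
*Ahmad₂* and the pronoun do not c-command one another → neither Principle B nor Principle C is at stake; coindexation permitted.
*[Ahmad₂'s lawyer]₃* c-commands the pronoun within its binding domain → coindexation would violate Principle B.
*Victor₄*: the pronoun c-commands this R-expression → coindexation would violate Principle C on *Victor₄*.
*Dmitri₅*: the pronoun c-commands this R-expression → coindexation would violate Principle C on *Dmitri₅*.
*Bruno₆*: the pronoun c-commands this R-expression → coindexation would violate Principle C on *Bruno₆*.

{1, 2}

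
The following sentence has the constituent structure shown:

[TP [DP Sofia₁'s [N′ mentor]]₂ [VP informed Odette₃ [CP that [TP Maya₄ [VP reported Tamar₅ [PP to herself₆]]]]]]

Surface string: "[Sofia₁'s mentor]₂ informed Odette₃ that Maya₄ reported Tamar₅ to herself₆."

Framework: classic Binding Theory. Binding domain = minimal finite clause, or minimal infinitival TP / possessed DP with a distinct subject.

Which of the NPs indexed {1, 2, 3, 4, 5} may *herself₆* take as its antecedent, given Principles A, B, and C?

{4, 5}

*herself* is an anaphor, so Principle A applies: it must be bound in its binding domain.
Binding domain of *herself₆*: the embedded TP, whose subject is Maya₄.
*Sofia₁* does not c-command the anaphor → cannot bind it.
*[Sofia₁'s mentor]₂* c-commands the anaphor but is outside its binding domain → cannot satisfy Principle A.
*Odette₃* c-commands the anaphor but is outside its binding domain → cannot satisfy Principle A.
*Maya₄* c-commands the anaphor within its binding domain → licit binder.
*Tamar₅* c-commands the anaphor within its binding domain → licit binder.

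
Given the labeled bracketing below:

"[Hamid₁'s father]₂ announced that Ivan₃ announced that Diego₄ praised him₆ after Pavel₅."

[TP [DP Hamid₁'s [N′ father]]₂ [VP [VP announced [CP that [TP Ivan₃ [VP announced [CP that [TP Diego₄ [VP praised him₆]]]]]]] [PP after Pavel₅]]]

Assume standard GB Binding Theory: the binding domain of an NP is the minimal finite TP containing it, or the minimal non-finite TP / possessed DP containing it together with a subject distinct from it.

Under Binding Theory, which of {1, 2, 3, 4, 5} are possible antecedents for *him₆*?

{1, 2, 3, 5}

*him* is a pronoun, so Principle B applies: it must be free in its binding domain.
Binding domain of *him₆*: the embedded TP, whose subject is Diego₄.
*Hamid₁* and the pronoun do not c-command one another → neither Principle B nor Principle C is at stake; coindexation permitted.
*[Hamid₁'s father]₂* c-commands the pronoun but from outside its binding domain, and is not c-commanded by it → coindexation permitted.
*Ivan₃* c-commands the pronoun but from outside its binding domain, and is not c-commanded by it → coindexation permitted.
*Diego₄* c-commands the pronoun within its binding domain → coindexation would violate Principle B.
*Pavel₅* and the pronoun do not c-command one another → neither Principle B nor Principle C is at stake; coindexation permitted.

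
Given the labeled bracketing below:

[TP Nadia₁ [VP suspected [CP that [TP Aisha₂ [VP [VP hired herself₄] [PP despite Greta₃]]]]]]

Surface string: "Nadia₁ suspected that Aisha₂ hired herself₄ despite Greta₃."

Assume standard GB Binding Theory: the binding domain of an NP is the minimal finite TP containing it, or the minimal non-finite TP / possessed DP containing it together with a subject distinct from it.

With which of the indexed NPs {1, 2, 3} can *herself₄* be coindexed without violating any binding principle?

*herself* is an anaphor, so Principle A applies: it must be bound in its binding domain.
Binding domain of *herself₄*: the embedded TP, whose subject is Aisha₂.
*Nadia₁* c-commands the anaphor but is outside its binding domain → cannot satisfy Principle A.
*Aisha₂* c-commands the anaphor within its binding domain → licit binder.
*Greta₃* does not c-command the anaphor → cannot bind it.

{2}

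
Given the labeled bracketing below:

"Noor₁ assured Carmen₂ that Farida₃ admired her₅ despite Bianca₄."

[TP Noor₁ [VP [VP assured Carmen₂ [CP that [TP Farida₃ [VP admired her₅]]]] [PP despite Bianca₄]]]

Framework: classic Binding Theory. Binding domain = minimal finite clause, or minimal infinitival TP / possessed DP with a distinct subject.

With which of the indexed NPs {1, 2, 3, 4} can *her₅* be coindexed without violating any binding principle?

{1, 2, 4}

*her* is a pronoun, so Principle B applies: it must be free in its binding domain.
Binding domain of *her₅*: the embedded TP, whose subject is Farida₃.
*Noor₁* c-commands the pronoun but from outside its binding domain, and is not c-commanded by it → coindexation permitted.
*Carmen₂* c-commands the pronoun but from outside its binding domain, and is not c-commanded by it → coindexation permitted.
*Farida₃* c-commands the pronoun within its binding domain → coindexation would violate Principle B.
*Bianca₄* and the pronoun do not c-command one another → neither Principle B nor Principle C is at stake; coindexation permitted.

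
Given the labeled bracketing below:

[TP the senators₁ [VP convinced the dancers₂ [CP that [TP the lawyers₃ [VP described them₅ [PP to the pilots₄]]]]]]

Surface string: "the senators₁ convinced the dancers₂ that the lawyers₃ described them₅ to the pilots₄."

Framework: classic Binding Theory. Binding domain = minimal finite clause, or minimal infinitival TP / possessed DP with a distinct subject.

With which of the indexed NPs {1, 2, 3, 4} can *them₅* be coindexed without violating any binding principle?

*them* is a pronoun, so Principle B applies: it must be free in its binding domain.
Binding domain of *them₅*: the embedded TP, whose subject is the lawyers₃.
*the senators₁* c-commands the pronoun but from outside its binding domain, and is not c-commanded by it → coindexation permitted.
*the dancers₂* c-commands the pronoun but from outside its binding domain, and is not c-commanded by it → coindexation permitted.
*the lawyers₃* c-commands the pronoun within its binding domain → coindexation would violate Principle B.
*the pilots₄*: the pronoun c-commands this R-expression → coindexation would violate Principle C on *the pilots₄*.

{1, 2}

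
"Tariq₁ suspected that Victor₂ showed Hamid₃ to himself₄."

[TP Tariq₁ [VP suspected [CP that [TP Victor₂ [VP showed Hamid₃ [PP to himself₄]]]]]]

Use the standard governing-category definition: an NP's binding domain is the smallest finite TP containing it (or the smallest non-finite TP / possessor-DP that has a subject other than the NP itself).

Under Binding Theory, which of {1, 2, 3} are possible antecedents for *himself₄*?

*himself* is an anaphor, so Principle A applies: it must be bound in its binding domain.
Binding domain of *himself₄*: the embedded TP, whose subject is Victor₂.
*Tariq₁* c-commands the anaphor but is outside its binding domain → cannot satisfy Principle A.
*Victor₂* c-commands the anaphor within its binding domain → licit binder.
*Hamid₃* c-commands the anaphor within its binding domain → licit binder.

{2, 3}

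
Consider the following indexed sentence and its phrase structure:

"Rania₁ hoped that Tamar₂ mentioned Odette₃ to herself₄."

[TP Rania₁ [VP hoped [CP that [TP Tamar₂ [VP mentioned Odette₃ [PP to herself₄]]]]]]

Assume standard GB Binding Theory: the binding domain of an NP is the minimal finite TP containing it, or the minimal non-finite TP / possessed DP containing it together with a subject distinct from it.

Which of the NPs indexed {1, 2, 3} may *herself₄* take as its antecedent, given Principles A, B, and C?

*herself* is an anaphor, so Principle A applies: it must be bound in its binding domain.
Binding domain of *herself₄*: the embedded TP, whose subject is Tamar₂.
*Rania₁* c-commands the anaphor but is outside its binding domain → cannot satisfy Principle A.
*Tamar₂* c-commands the anaphor within its binding domain → licit binder.
*Odette₃* c-commands the anaphor within its binding domain → licit binder.

{2, 3}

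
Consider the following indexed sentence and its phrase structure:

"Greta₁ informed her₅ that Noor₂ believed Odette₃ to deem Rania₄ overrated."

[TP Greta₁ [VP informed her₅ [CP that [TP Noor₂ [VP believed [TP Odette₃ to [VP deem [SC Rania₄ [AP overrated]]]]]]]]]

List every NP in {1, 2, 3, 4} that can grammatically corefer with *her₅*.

*her* is a pronoun, so Principle B applies: it must be free in its binding domain.
Binding domain of *her₅*: the matrix TP, whose subject is Greta₁.
*Greta₁* c-commands the pronoun within its binding domain → coindexation would violate Principle B.
*Noor₂*: the pronoun c-commands this R-expression → coindexation would violate Principle C on *Noor₂*.
*Odette₃*: the pronoun c-commands this R-expression → coindexation would violate Principle C on *Odette₃*.
*Rania₄*: the pronoun c-commands this R-expression → coindexation would violate Principle C on *Rania₄*.

none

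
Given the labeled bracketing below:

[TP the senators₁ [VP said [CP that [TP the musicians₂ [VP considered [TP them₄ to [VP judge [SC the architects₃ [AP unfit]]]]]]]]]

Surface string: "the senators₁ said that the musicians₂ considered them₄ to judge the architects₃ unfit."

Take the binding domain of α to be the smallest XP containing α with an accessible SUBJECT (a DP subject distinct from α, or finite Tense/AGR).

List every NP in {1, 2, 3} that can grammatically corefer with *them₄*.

*them* is a pronoun, so Principle B applies: it must be free in its binding domain.
Binding domain of *them₄*: the embedded TP, whose subject is the musicians₂.
*the senators₁* c-commands the pronoun but from outside its binding domain, and is not c-commanded by it → coindexation permitted.
*the musicians₂* c-commands the pronoun within its binding domain → coindexation would violate Principle B.
*the architects₃*: the pronoun c-commands this R-expression → coindexation would violate Principle C on *the architects₃*.

{1}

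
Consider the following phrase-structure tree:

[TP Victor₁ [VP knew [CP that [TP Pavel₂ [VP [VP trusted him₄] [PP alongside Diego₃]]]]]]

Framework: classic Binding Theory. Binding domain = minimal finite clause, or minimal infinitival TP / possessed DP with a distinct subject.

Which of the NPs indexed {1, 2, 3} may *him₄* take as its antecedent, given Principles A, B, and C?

{1, 3}

*him* is a pronoun, so Principle B applies: it must be free in its binding domain.
Binding domain of *him₄*: the embedded TP, whose subject is Pavel₂.
*Victor₁* c-commands the pronoun but from outside its binding domain, and is not c-commanded by it → coindexation permitted.
*Pavel₂* c-commands the pronoun within its binding domain → coindexation would violate Principle B.
*Diego₃* and the pronoun do not c-command one another → neither Principle B nor Principle C is at stake; coindexation permitted.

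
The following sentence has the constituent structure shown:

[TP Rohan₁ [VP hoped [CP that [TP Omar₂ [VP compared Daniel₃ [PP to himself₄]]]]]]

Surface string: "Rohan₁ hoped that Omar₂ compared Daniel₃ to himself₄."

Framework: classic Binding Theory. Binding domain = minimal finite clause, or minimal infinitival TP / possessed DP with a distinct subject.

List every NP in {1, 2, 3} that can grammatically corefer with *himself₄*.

*himself* is an anaphor, so Principle A applies: it must be bound in its binding domain.
Binding domain of *himself₄*: the embedded TP, whose subject is Omar₂.
*Rohan₁* c-commands the anaphor but is outside its binding domain → cannot satisfy Principle A.
*Omar₂* c-commands the anaphor within its binding domain → licit binder.
*Daniel₃* c-commands the anaphor within its binding domain → licit binder.

{2, 3}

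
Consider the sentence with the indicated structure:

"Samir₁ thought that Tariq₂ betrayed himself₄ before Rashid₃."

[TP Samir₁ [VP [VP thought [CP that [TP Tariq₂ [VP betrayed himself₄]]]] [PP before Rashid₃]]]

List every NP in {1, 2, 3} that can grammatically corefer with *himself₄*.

{2}

*himself* is an anaphor, so Principle A applies: it must be bound in its binding domain.
Binding domain of *himself₄*: the embedded TP, whose subject is Tariq₂.
*Samir₁* c-commands the anaphor but is outside its binding domain → cannot satisfy Principle A.
*Tariq₂* c-commands the anaphor within its binding domain → licit binder.
*Rashid₃* does not c-command the anaphor → cannot bind it.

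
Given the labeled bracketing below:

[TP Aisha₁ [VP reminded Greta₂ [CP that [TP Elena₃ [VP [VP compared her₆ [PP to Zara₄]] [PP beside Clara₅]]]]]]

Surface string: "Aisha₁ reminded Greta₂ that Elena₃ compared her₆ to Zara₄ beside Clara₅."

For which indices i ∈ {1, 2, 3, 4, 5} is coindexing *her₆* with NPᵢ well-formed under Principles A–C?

*her* is a pronoun, so Principle B applies: it must be free in its binding domain.
Binding domain of *her₆*: the embedded TP, whose subject is Elena₃.
*Aisha₁* c-commands the pronoun but from outside its binding domain, and is not c-commanded by it → coindexation permitted.
*Greta₂* c-commands the pronoun but from outside its binding domain, and is not c-commanded by it → coindexation permitted.
*Elena₃* c-commands the pronoun within its binding domain → coindexation would violate Principle B.
*Zara₄*: the pronoun c-commands this R-expression → coindexation would violate Principle C on *Zara₄*.
*Clara₅* and the pronoun do not c-command one another → neither Principle B nor Principle C is at stake; coindexation permitted.

{1, 2, 5}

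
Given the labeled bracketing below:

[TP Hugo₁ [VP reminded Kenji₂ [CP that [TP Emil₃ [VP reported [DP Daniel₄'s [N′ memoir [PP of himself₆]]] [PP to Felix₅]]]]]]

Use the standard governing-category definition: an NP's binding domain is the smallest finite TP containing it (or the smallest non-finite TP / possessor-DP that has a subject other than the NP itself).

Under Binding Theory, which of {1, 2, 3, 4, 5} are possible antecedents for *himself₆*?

{4}

*himself* is an anaphor, so Principle A applies: it must be bound in its binding domain.
Binding domain of *himself₆*: the possessed DP, whose subject is Daniel₄.
*Hugo₁* c-commands the anaphor but is outside its binding domain → cannot satisfy Principle A.
*Kenji₂* c-commands the anaphor but is outside its binding domain → cannot satisfy Principle A.
*Emil₃* c-commands the anaphor but is outside its binding domain → cannot satisfy Principle A.
*Daniel₄* c-commands the anaphor within its binding domain → licit binder.
*Felix₅* does not c-command the anaphor → cannot bind it.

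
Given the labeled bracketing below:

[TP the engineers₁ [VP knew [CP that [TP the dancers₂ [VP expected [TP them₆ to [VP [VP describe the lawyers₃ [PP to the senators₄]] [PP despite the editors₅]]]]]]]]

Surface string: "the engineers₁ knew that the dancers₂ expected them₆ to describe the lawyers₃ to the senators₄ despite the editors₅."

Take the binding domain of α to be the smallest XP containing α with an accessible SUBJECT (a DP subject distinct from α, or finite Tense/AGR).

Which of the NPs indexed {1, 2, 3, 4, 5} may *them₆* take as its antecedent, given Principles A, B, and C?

*them* is a pronoun, so Principle B applies: it must be free in its binding domain.
Binding domain of *them₆*: the embedded TP, whose subject is the dancers₂.
*the engineers₁* c-commands the pronoun but from outside its binding domain, and is not c-commanded by it → coindexation permitted.
*the dancers₂* c-commands the pronoun within its binding domain → coindexation would violate Principle B.
*the lawyers₃*: the pronoun c-commands this R-expression → coindexation would violate Principle C on *the lawyers₃*.
*the senators₄*: the pronoun c-commands this R-expression → coindexation would violate Principle C on *the senators₄*.
*the editors₅*: the pronoun c-commands this R-expression → coindexation would violate Principle C on *the editors₅*.

{1}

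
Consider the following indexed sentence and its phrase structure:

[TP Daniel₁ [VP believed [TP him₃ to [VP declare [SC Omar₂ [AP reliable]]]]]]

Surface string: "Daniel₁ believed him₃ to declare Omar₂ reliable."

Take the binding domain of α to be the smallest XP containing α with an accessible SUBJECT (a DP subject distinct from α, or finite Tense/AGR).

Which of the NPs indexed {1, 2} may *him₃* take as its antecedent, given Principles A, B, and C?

*him* is a pronoun, so Principle B applies: it must be free in its binding domain.
Binding domain of *him₃*: the matrix TP, whose subject is Daniel₁.
*Daniel₁* c-commands the pronoun within its binding domain → coindexation would violate Principle B.
*Omar₂*: the pronoun c-commands this R-expression → coindexation would violate Principle C on *Omar₂*.

none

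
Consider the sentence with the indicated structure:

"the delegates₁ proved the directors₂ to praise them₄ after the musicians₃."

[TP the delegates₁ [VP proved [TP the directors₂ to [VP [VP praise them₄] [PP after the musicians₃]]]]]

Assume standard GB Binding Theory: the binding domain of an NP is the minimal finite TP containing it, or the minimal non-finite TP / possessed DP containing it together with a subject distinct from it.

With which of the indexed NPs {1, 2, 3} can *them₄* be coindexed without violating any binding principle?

*them* is a pronoun, so Principle B applies: it must be free in its binding domain.
Binding domain of *them₄*: the embedded TP, whose subject is the directors₂.
*the delegates₁* c-commands the pronoun but from outside its binding domain, and is not c-commanded by it → coindexation permitted.
*the directors₂* c-commands the pronoun within its binding domain → coindexation would violate Principle B.
*the musicians₃* and the pronoun do not c-command one another → neither Principle B nor Principle C is at stake; coindexation permitted.

{1, 3}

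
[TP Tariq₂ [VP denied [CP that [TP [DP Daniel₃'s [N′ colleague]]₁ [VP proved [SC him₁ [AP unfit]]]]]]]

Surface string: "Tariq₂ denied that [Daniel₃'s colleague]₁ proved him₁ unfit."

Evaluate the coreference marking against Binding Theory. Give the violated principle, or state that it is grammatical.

The two coindexed NPs are *[Daniel₃'s colleague]₁* and *him₁*.
*him₁* is a pronoun. Its binding domain is the embedded TP, whose subject is [Daniel₃'s colleague]₁.
*[Daniel₃'s colleague]₁* c-commands it within that domain and carries the same index.
The pronoun is locally bound → Principle B violation.

Principle B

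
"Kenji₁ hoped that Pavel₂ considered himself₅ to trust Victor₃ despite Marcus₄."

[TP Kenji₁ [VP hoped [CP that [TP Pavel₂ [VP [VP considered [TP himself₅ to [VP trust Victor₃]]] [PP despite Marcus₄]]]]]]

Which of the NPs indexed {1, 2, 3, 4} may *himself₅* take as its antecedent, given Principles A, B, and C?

*himself* is an anaphor, so Principle A applies: it must be bound in its binding domain.
Binding domain of *himself₅*: the embedded TP, whose subject is Pavel₂.
*Kenji₁* c-commands the anaphor but is outside its binding domain → cannot satisfy Principle A.
*Pavel₂* c-commands the anaphor within its binding domain → licit binder.
*Victor₃* does not c-command the anaphor → cannot bind it.
*Marcus₄* does not c-command the anaphor → cannot bind it.

{2}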